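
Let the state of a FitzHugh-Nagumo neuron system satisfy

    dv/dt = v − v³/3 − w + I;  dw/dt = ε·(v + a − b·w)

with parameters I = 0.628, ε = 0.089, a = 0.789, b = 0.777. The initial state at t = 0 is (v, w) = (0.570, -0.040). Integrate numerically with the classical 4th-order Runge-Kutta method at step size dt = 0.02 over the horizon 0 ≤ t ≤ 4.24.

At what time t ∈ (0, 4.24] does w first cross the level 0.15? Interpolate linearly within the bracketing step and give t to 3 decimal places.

t=0.000: state=(0.570, -0.040)
step 1 (dt=0.02): k1=(1.176, 0.124), k2=(1.183, 0.125), k3=(1.183, 0.125), k4=(1.189, 0.126); state += dt/6·(k1+2k2+2k3+k4)
t=0.020: state=(0.594, -0.038)
t=0.040: state=(0.618, -0.035)
t=0.060: state=(0.642, -0.032)
continuing one RK4 step at a time; state shown every 10 steps (Δt=0.2):
t=0.200: state=(0.817, -0.013)
t=0.400: state=(1.073, 0.018)
t=0.600: state=(1.316, 0.052)
t=0.800: state=(1.519, 0.091)
t=1.000: state=(1.669, 0.132)
t=1.080: state=(1.714, 0.149)
next step: t=1.100: state=(1.724, 0.153) — w has crossed 0.15
linear interpolation between t=1.080 (0.14866) and t=1.100 (0.15292) → t≈1.086

t = 1.086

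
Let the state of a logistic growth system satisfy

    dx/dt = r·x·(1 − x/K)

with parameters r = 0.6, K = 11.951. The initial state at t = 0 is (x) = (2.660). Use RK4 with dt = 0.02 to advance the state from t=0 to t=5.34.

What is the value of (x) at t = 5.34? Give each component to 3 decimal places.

t=0.000: state=(2.660)
step 1 (dt=0.02): k1=(1.241), k2=(1.245), k3=(1.245), k4=(1.249); state += dt/6·(k1+2k2+2k3+k4)
t=0.020: state=(2.685)
t=0.040: state=(2.710)
t=0.060: state=(2.735)
continuing one RK4 step at a time; state shown every 10 steps (Δt=0.2):
t=0.200: state=(2.916)
t=0.400: state=(3.189)
t=0.600: state=(3.477)
t=0.800: state=(3.780)
t=1.000: state=(4.097)
t=1.200: state=(4.426)
t=1.400: state=(4.765)
t=1.600: state=(5.113)
t=1.800: state=(5.467)
t=2.000: state=(5.824)
t=2.200: state=(6.182)
t=2.400: state=(6.539)
t=2.600: state=(6.892)
t=2.800: state=(7.239)
t=3.000: state=(7.577)
t=3.200: state=(7.904)
t=3.400: state=(8.218)
t=3.600: state=(8.519)
t=3.800: state=(8.805)
t=4.000: state=(9.075)
t=4.200: state=(9.329)
t=4.400: state=(9.567)
t=4.600: state=(9.787)
t=4.800: state=(9.992)
t=5.000: state=(10.181)
t=5.200: state=(10.354)
t=5.340: state=(10.467)

(x) = (10.467)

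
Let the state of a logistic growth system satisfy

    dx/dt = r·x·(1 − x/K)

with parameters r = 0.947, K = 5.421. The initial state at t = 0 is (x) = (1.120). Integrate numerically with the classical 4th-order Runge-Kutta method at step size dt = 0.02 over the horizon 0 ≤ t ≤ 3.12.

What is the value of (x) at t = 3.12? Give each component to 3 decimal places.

(x) = (4.517)

t=0.000: state=(1.120)
step 1 (dt=0.02): k1=(0.842), k2=(0.846), k3=(0.846), k4=(0.851); state += dt/6·(k1+2k2+2k3+k4)
t=0.020: state=(1.137)
t=0.040: state=(1.154)
t=0.060: state=(1.171)
continuing one RK4 step at a time; state shown every 10 steps (Δt=0.2):
t=0.200: state=(1.298)
t=0.400: state=(1.494)
t=0.600: state=(1.707)
t=0.800: state=(1.936)
t=1.000: state=(2.177)
t=1.200: state=(2.428)
t=1.400: state=(2.684)
t=1.600: state=(2.940)
t=1.800: state=(3.192)
t=2.000: state=(3.436)
t=2.200: state=(3.667)
t=2.400: state=(3.884)
t=2.600: state=(4.084)
t=2.800: state=(4.266)
t=3.000: state=(4.428)
t=3.120: state=(4.517)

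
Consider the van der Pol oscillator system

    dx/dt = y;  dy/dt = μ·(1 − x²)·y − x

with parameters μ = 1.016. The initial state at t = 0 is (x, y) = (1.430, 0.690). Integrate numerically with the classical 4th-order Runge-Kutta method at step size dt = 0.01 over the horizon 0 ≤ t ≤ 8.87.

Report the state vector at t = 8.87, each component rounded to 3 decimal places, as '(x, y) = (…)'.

t=0.000: state=(1.430, 0.690)
step 1 (dt=0.01): k1=(0.690, -2.163), k2=(0.679, -2.161), k3=(0.679, -2.161), k4=(0.668, -2.160); state += dt/6·(k1+2k2+2k3+k4)
t=0.010: state=(1.437, 0.668)
t=0.020: state=(1.443, 0.647)
t=0.030: state=(1.450, 0.625)
continuing one RK4 step at a time; state shown every 50 steps (Δt=0.5):
t=0.500: state=(1.533, -0.195)
t=1.000: state=(1.306, -0.679)
t=1.500: state=(0.857, -1.144)
t=2.000: state=(0.102, -1.955)
t=2.500: state=(-1.084, -2.496)
t=3.000: state=(-1.907, -0.627)
t=3.500: state=(-1.914, 0.370)
t=4.000: state=(-1.646, 0.672)
t=4.500: state=(-1.245, 0.951)
t=5.000: state=(-0.654, 1.479)
t=5.500: state=(0.320, 2.467)
t=6.000: state=(1.573, 1.949)
t=6.500: state=(2.007, 0.033)
t=7.000: state=(1.855, -0.520)
t=7.500: state=(1.534, -0.759)
t=8.000: state=(1.081, -1.085)
t=8.500: state=(0.391, -1.761)
t=8.870: state=(-0.404, -2.532)

(x, y) = (-0.404, -2.532)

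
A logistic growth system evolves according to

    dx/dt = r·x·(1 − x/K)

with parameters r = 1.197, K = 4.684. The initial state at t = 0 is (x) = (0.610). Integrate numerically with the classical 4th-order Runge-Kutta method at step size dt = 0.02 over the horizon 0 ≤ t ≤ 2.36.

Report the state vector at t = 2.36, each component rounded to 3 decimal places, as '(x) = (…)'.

t=0.000: state=(0.610)
step 1 (dt=0.02): k1=(0.635), k2=(0.641), k3=(0.641), k4=(0.646); state += dt/6·(k1+2k2+2k3+k4)
t=0.020: state=(0.623)
t=0.040: state=(0.636)
t=0.060: state=(0.649)
continuing one RK4 step at a time; state shown every 5 steps (Δt=0.1):
t=0.100: state=(0.676)
t=0.200: state=(0.749)
t=0.300: state=(0.827)
t=0.400: state=(0.912)
t=0.500: state=(1.003)
t=0.600: state=(1.100)
t=0.700: state=(1.204)
t=0.800: state=(1.314)
t=0.900: state=(1.431)
t=1.000: state=(1.552)
t=1.100: state=(1.679)
t=1.200: state=(1.810)
t=1.300: state=(1.944)
t=1.400: state=(2.082)
t=1.500: state=(2.221)
t=1.600: state=(2.361)
t=1.700: state=(2.501)
t=1.800: state=(2.640)
t=1.900: state=(2.776)
t=2.000: state=(2.910)
t=2.100: state=(3.040)
t=2.200: state=(3.165)
t=2.300: state=(3.286)
t=2.360: state=(3.355)

(x) = (3.355)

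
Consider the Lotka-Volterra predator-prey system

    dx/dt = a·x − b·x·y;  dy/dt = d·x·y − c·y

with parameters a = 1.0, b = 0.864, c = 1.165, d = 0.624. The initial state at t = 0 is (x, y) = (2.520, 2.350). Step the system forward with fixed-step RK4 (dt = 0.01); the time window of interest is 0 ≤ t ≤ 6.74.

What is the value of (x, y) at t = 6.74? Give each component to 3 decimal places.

t=0.000: state=(2.520, 2.350)
step 1 (dt=0.01): k1=(-2.597, 0.958), k2=(-2.594, 0.940), k3=(-2.593, 0.940), k4=(-2.590, 0.923); state += dt/6·(k1+2k2+2k3+k4)
t=0.010: state=(2.494, 2.359)
t=0.020: state=(2.468, 2.368)
t=0.030: state=(2.442, 2.377)
continuing one RK4 step at a time; state shown every 25 steps (Δt=0.25):
t=0.250: state=(1.913, 2.478)
t=0.500: state=(1.446, 2.402)
t=0.750: state=(1.129, 2.190)
t=1.000: state=(0.929, 1.919)
t=1.250: state=(0.812, 1.642)
t=1.500: state=(0.753, 1.385)
t=1.750: state=(0.734, 1.162)
t=2.000: state=(0.749, 0.975)
t=2.250: state=(0.793, 0.821)
t=2.500: state=(0.864, 0.698)
t=2.750: state=(0.965, 0.601)
t=3.000: state=(1.097, 0.528)
t=3.250: state=(1.265, 0.474)
t=3.500: state=(1.472, 0.438)
t=3.750: state=(1.724, 0.420)
t=4.000: state=(2.022, 0.420)
t=4.250: state=(2.366, 0.442)
t=4.500: state=(2.749, 0.492)
t=4.750: state=(3.146, 0.582)
t=5.000: state=(3.509, 0.732)
t=5.250: state=(3.758, 0.966)
t=5.500: state=(3.783, 1.305)
t=5.750: state=(3.504, 1.728)
t=6.000: state=(2.957, 2.144)
t=6.250: state=(2.312, 2.416)
t=6.500: state=(1.744, 2.473)
t=6.740: state=(1.341, 2.352)

(x, y) = (1.341, 2.352)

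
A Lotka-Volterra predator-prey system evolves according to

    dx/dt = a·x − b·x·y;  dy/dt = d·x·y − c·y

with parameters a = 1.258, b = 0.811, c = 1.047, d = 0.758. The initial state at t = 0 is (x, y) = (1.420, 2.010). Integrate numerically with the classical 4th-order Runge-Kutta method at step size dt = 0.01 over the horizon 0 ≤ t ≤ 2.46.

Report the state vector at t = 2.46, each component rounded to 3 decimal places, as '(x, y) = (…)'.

t=0.000: state=(1.420, 2.010)
step 1 (dt=0.01): k1=(-0.528, 0.059), k2=(-0.528, 0.055), k3=(-0.528, 0.055), k4=(-0.527, 0.051); state += dt/6·(k1+2k2+2k3+k4)
t=0.010: state=(1.415, 2.011)
t=0.020: state=(1.409, 2.011)
t=0.030: state=(1.404, 2.011)
continuing one RK4 step at a time; state shown every 10 steps (Δt=0.1):
t=0.100: state=(1.368, 2.012)
t=0.200: state=(1.318, 2.006)
t=0.300: state=(1.271, 1.993)
t=0.400: state=(1.227, 1.973)
t=0.500: state=(1.187, 1.947)
t=0.600: state=(1.151, 1.916)
t=0.700: state=(1.119, 1.880)
t=0.800: state=(1.091, 1.841)
t=0.900: state=(1.068, 1.800)
t=1.000: state=(1.048, 1.756)
t=1.100: state=(1.033, 1.711)
t=1.200: state=(1.021, 1.666)
t=1.300: state=(1.014, 1.621)
t=1.400: state=(1.010, 1.576)
t=1.500: state=(1.010, 1.532)
t=1.600: state=(1.013, 1.490)
t=1.700: state=(1.020, 1.449)
t=1.800: state=(1.030, 1.410)
t=1.900: state=(1.043, 1.374)
t=2.000: state=(1.060, 1.340)
t=2.100: state=(1.080, 1.309)
t=2.200: state=(1.102, 1.280)
t=2.300: state=(1.128, 1.255)
t=2.400: state=(1.157, 1.232)
t=2.460: state=(1.175, 1.220)

(x, y) = (1.175, 1.220)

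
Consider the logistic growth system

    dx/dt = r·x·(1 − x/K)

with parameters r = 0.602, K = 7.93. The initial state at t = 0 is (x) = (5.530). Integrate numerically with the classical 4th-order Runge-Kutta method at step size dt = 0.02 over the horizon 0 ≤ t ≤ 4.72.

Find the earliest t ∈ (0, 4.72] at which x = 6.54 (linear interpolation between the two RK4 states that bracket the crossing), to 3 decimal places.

t = 1.186

t=0.000: state=(5.530)
step 1 (dt=0.02): k1=(1.008), k2=(1.005), k3=(1.005), k4=(1.003); state += dt/6·(k1+2k2+2k3+k4)
t=0.020: state=(5.550)
t=0.040: state=(5.570)
t=0.060: state=(5.590)
continuing one RK4 step at a time; state shown every 10 steps (Δt=0.2):
t=0.200: state=(5.727)
t=0.400: state=(5.913)
t=0.600: state=(6.089)
t=0.800: state=(6.253)
t=1.000: state=(6.407)
t=1.180: state=(6.536)
next step: t=1.200: state=(6.550) — x has crossed 6.54
linear interpolation between t=1.180 (6.53592) and t=1.200 (6.54970) → t≈1.186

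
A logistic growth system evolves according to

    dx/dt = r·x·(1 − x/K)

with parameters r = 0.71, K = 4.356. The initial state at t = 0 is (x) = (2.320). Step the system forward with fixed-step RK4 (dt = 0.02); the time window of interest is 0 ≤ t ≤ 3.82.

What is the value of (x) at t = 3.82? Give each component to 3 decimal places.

t=0.000: state=(2.320)
step 1 (dt=0.02): k1=(0.770), k2=(0.770), k3=(0.770), k4=(0.769); state += dt/6·(k1+2k2+2k3+k4)
t=0.020: state=(2.335)
t=0.040: state=(2.351)
t=0.060: state=(2.366)
continuing one RK4 step at a time; state shown every 10 steps (Δt=0.2):
t=0.200: state=(2.473)
t=0.400: state=(2.623)
t=0.600: state=(2.769)
t=0.800: state=(2.909)
t=1.000: state=(3.043)
t=1.200: state=(3.170)
t=1.400: state=(3.288)
t=1.600: state=(3.398)
t=1.800: state=(3.500)
t=2.000: state=(3.594)
t=2.200: state=(3.679)
t=2.400: state=(3.756)
t=2.600: state=(3.826)
t=2.800: state=(3.889)
t=3.000: state=(3.945)
t=3.200: state=(3.995)
t=3.400: state=(4.039)
t=3.600: state=(4.078)
t=3.800: state=(4.113)
t=3.820: state=(4.116)

(x) = (4.116)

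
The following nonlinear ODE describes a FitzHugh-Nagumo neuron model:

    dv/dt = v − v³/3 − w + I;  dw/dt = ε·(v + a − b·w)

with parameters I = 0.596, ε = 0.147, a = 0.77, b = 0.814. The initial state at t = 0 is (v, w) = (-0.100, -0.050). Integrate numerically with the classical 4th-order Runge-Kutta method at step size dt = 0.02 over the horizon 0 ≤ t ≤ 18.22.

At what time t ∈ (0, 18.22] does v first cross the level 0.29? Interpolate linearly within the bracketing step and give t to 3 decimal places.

t=0.000: state=(-0.100, -0.050)
step 1 (dt=0.02): k1=(0.546, 0.104), k2=(0.551, 0.105), k3=(0.551, 0.105), k4=(0.555, 0.106); state += dt/6·(k1+2k2+2k3+k4)
t=0.020: state=(-0.089, -0.048)
t=0.040: state=(-0.078, -0.046)
t=0.060: state=(-0.066, -0.044)
t=0.560: state=(0.287, 0.021)
next step: t=0.580: state=(0.304, 0.024) — v has crossed 0.29
linear interpolation between t=0.560 (0.28664) and t=0.580 (0.30384) → t≈0.564

t = 0.564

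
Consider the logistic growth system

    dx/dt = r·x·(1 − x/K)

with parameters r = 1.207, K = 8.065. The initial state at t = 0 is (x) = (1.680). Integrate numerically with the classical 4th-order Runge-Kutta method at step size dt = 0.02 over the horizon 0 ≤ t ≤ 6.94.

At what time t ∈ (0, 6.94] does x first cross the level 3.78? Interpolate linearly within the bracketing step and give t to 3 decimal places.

t = 1.002

t=0.000: state=(1.680)
step 1 (dt=0.02): k1=(1.605), k2=(1.617), k3=(1.617), k4=(1.628); state += dt/6·(k1+2k2+2k3+k4)
t=0.020: state=(1.712)
t=0.040: state=(1.745)
t=0.060: state=(1.778)
continuing one RK4 step at a time; state shown every 25 steps (Δt=0.5):
t=0.500: state=(2.620)
t=1.000: state=(3.774)
next step: t=1.020: state=(3.823) — x has crossed 3.78
linear interpolation between t=1.000 (3.77446) and t=1.020 (3.82296) → t≈1.002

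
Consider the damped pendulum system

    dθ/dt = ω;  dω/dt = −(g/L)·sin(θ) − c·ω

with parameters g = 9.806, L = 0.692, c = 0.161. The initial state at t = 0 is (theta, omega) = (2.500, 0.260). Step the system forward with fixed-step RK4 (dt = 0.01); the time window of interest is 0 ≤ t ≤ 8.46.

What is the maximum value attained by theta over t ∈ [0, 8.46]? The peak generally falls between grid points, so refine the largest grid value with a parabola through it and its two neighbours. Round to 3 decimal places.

t=0.000: state=(2.500, 0.260)
step 1 (dt=0.01): k1=(0.260, -8.523), k2=(0.217, -8.501), k3=(0.217, -8.503), k4=(0.175, -8.484); state += dt/6·(k1+2k2+2k3+k4)
t=0.010: state=(2.502, 0.175)
t=0.020: state=(2.504, 0.090)
t=0.030: state=(2.504, 0.006)
continuing one RK4 step at a time; state shown every 50 steps (Δt=0.5):
t=0.500: state=(1.433, -5.056)
t=1.000: state=(-1.557, -4.026)
t=1.500: state=(-1.908, 2.410)
t=2.000: state=(0.641, 5.787)
t=2.500: state=(1.862, -1.006)
t=3.000: state=(-0.173, -5.831)
t=3.500: state=(-1.707, 0.384)
t=4.000: state=(0.054, 5.465)
t=4.500: state=(1.552, -0.369)
t=5.000: state=(-0.141, -5.044)
t=5.500: state=(-1.401, 0.800)
t=6.000: state=(0.340, 4.513)
t=6.500: state=(1.222, -1.517)
t=7.000: state=(-0.581, -3.754)
t=7.500: state=(-0.980, 2.354)
t=8.000: state=(0.800, 2.727)
t=8.460: state=(0.776, -2.741)
largest grid value and its neighbours: theta(0.020)=2.50350, theta(0.030)=2.50398, theta(0.040)=2.50362
parabola through these three points peaks at t≈0.031 with theta≈2.50398

max theta = 2.504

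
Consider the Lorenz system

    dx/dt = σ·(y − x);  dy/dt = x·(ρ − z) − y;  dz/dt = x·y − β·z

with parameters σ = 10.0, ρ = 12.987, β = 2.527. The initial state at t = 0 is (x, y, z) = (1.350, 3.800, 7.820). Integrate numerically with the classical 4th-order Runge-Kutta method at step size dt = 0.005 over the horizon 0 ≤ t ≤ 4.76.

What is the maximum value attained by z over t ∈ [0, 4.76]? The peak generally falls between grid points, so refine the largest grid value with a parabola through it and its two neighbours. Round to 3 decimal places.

t=0.000: state=(1.350, 3.800, 7.820)
step 1 (dt=0.005): k1=(24.500, 3.175, -14.631), k2=(23.967, 3.536, -14.295), k3=(23.989, 3.527, -14.301), k4=(23.477, 3.883, -13.969); state += dt/6·(k1+2k2+2k3+k4)
t=0.005: state=(1.470, 3.818, 7.749)
t=0.010: state=(1.585, 3.839, 7.680)
t=0.015: state=(1.695, 3.863, 7.615)
continuing one RK4 step at a time; state shown every 40 steps (Δt=0.2):
t=0.200: state=(4.786, 6.513, 7.415)
t=0.400: state=(7.956, 8.674, 13.157)
t=0.600: state=(6.050, 4.121, 15.410)
t=0.800: state=(3.388, 2.857, 11.448)
t=1.000: state=(3.598, 4.240, 8.712)
t=1.200: state=(5.680, 6.979, 9.448)
t=1.400: state=(7.335, 7.224, 13.833)
t=1.600: state=(5.413, 4.165, 14.001)
t=1.800: state=(3.929, 3.764, 11.039)
t=2.000: state=(4.556, 5.272, 9.569)
t=2.200: state=(6.276, 7.044, 11.267)
t=2.400: state=(6.549, 5.978, 13.838)
t=2.600: state=(4.965, 4.283, 12.777)
t=2.800: state=(4.431, 4.578, 10.770)
t=3.000: state=(5.324, 5.968, 10.534)
t=3.200: state=(6.356, 6.552, 12.406)
t=3.400: state=(5.842, 5.264, 13.266)
t=3.600: state=(4.858, 4.594, 11.948)
t=3.800: state=(4.934, 5.240, 10.879)
t=4.000: state=(5.768, 6.176, 11.454)
t=4.200: state=(6.085, 5.935, 12.758)
t=4.400: state=(5.413, 5.030, 12.600)
t=4.600: state=(4.984, 4.981, 11.550)
t=4.760: state=(5.227, 5.503, 11.209)
largest grid value and its neighbours: z(0.530)=15.88586, z(0.535)=15.89239, z(0.540)=15.89177
parabola through these three points peaks at t≈0.537 with z≈15.89300

max z = 15.893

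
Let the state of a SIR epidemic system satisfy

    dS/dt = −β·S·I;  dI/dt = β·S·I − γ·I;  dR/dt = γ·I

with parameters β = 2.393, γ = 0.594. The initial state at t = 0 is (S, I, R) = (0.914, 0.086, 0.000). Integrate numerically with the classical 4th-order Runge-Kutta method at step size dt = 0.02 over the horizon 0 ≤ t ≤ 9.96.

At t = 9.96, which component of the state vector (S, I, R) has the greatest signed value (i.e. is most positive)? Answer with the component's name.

largest component: R

t=0.000: state=(0.914, 0.086, 0.000)
step 1 (dt=0.02): k1=(-0.188, 0.137, 0.051), k2=(-0.191, 0.139, 0.052), k3=(-0.191, 0.139, 0.052), k4=(-0.193, 0.141, 0.053); state += dt/6·(k1+2k2+2k3+k4)
t=0.020: state=(0.910, 0.089, 0.001)
t=0.040: state=(0.906, 0.092, 0.002)
t=0.060: state=(0.902, 0.095, 0.003)
continuing one RK4 step at a time; state shown every 25 steps (Δt=0.5):
t=0.500: state=(0.784, 0.178, 0.038)
t=1.000: state=(0.589, 0.302, 0.109)
t=1.500: state=(0.385, 0.400, 0.215)
t=2.000: state=(0.233, 0.428, 0.340)
t=2.500: state=(0.142, 0.396, 0.463)
t=3.000: state=(0.091, 0.337, 0.572)
t=3.500: state=(0.063, 0.274, 0.663)
t=4.000: state=(0.047, 0.217, 0.735)
t=4.500: state=(0.038, 0.170, 0.793)
t=5.000: state=(0.031, 0.131, 0.837)
t=5.500: state=(0.027, 0.101, 0.872)
t=6.000: state=(0.025, 0.078, 0.898)
t=6.500: state=(0.023, 0.059, 0.918)
t=7.000: state=(0.021, 0.045, 0.934)
t=7.500: state=(0.020, 0.034, 0.945)
t=8.000: state=(0.020, 0.026, 0.954)
t=8.500: state=(0.019, 0.020, 0.961)
t=9.000: state=(0.019, 0.015, 0.966)
t=9.500: state=(0.018, 0.012, 0.970)
t=9.960: state=(0.018, 0.009, 0.973)
compare at T: S=0.018, I=0.009, R=0.973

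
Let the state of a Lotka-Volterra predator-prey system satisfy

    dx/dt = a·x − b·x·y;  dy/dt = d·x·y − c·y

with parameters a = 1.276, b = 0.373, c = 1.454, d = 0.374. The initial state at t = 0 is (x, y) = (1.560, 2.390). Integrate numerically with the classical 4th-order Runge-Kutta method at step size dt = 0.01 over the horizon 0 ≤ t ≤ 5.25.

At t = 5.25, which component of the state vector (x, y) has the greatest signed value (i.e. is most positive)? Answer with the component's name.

t=0.000: state=(1.560, 2.390)
step 1 (dt=0.01): k1=(0.600, -2.081), k2=(0.607, -2.069), k3=(0.607, -2.069), k4=(0.614, -2.057); state += dt/6·(k1+2k2+2k3+k4)
t=0.010: state=(1.566, 2.369)
t=0.020: state=(1.572, 2.349)
t=0.030: state=(1.579, 2.329)
continuing one RK4 step at a time; state shown every 20 steps (Δt=0.2):
t=0.200: state=(1.709, 2.019)
t=0.400: state=(1.919, 1.728)
t=0.600: state=(2.197, 1.506)
t=0.800: state=(2.550, 1.344)
t=1.000: state=(2.990, 1.236)
t=1.200: state=(3.529, 1.178)
t=1.400: state=(4.173, 1.174)
t=1.600: state=(4.926, 1.233)
t=1.800: state=(5.772, 1.375)
t=2.000: state=(6.665, 1.636)
t=2.200: state=(7.499, 2.080)
t=2.400: state=(8.087, 2.792)
t=2.600: state=(8.166, 3.849)
t=2.800: state=(7.529, 5.200)
t=3.000: state=(6.264, 6.531)
t=3.200: state=(4.792, 7.382)
t=3.400: state=(3.532, 7.519)
t=3.600: state=(2.639, 7.065)
t=3.800: state=(2.067, 6.288)
t=4.000: state=(1.724, 5.411)
t=4.200: state=(1.535, 4.567)
t=4.400: state=(1.450, 3.816)
t=4.600: state=(1.443, 3.177)
t=4.800: state=(1.499, 2.651)
t=5.000: state=(1.614, 2.226)
t=5.200: state=(1.788, 1.889)
t=5.250: state=(1.841, 1.818)
compare at T: x=1.841, y=1.818

largest component: x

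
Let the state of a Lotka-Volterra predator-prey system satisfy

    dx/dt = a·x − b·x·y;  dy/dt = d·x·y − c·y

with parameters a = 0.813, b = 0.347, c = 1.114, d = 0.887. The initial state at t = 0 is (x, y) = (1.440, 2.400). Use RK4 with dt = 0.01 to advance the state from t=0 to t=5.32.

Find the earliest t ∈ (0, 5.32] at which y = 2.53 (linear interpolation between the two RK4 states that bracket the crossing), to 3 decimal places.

t=0.000: state=(1.440, 2.400)
step 1 (dt=0.01): k1=(-0.029, 0.392), k2=(-0.029, 0.392), k3=(-0.029, 0.392), k4=(-0.030, 0.392); state += dt/6·(k1+2k2+2k3+k4)
t=0.010: state=(1.440, 2.404)
t=0.020: state=(1.439, 2.408)
t=0.030: state=(1.439, 2.412)
continuing one RK4 step at a time; state shown every 20 steps (Δt=0.2):
t=0.200: state=(1.430, 2.478)
t=0.330: state=(1.420, 2.527)
next step: t=0.340: state=(1.419, 2.530) — y has crossed 2.53
linear interpolation between t=0.330 (2.52679) and t=0.340 (2.53046) → t≈0.339

t = 0.339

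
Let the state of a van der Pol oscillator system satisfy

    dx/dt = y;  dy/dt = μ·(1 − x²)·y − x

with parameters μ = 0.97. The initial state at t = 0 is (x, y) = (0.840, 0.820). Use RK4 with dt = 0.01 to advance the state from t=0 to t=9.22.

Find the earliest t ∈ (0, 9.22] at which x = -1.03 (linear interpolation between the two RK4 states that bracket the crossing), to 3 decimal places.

t = 2.714

t=0.000: state=(0.840, 0.820)
step 1 (dt=0.01): k1=(0.820, -0.606), k2=(0.817, -0.616), k3=(0.817, -0.616), k4=(0.814, -0.627); state += dt/6·(k1+2k2+2k3+k4)
t=0.010: state=(0.848, 0.814)
t=0.020: state=(0.856, 0.807)
t=0.030: state=(0.864, 0.801)
continuing one RK4 step at a time; state shown every 50 steps (Δt=0.5):
t=0.500: state=(1.138, 0.319)
t=1.000: state=(1.147, -0.267)
t=1.500: state=(0.886, -0.776)
t=2.000: state=(0.351, -1.406)
t=2.500: state=(-0.557, -2.182)
t=2.710: state=(-1.022, -2.179)
next step: t=2.720: state=(-1.044, -2.167) — x has crossed -1.03
linear interpolation between t=2.710 (-1.02195) and t=2.720 (-1.04368) → t≈2.714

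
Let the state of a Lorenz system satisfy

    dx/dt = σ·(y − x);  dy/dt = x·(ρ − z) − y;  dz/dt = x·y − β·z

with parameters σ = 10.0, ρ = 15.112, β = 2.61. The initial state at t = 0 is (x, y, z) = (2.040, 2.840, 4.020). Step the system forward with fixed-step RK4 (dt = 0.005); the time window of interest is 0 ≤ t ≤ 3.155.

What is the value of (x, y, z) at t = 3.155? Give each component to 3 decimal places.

(x, y, z) = (7.402, 9.281, 12.141)

t=0.000: state=(2.040, 2.840, 4.020)
step 1 (dt=0.005): k1=(8.000, 19.788, -4.699), k2=(8.295, 19.984, -4.509), k3=(8.292, 19.991, -4.507), k4=(8.585, 20.195, -4.314); state += dt/6·(k1+2k2+2k3+k4)
t=0.005: state=(2.081, 2.940, 3.997)
t=0.010: state=(2.126, 3.042, 3.977)
t=0.015: state=(2.173, 3.146, 3.958)
continuing one RK4 step at a time; state shown every 40 steps (Δt=0.2):
t=0.200: state=(6.042, 9.326, 6.229)
t=0.400: state=(10.749, 9.389, 20.653)
t=0.600: state=(3.539, 0.683, 16.733)
t=0.800: state=(1.156, 1.031, 10.121)
t=1.000: state=(1.845, 2.646, 6.401)
t=1.200: state=(4.938, 7.427, 6.449)
t=1.400: state=(10.104, 10.950, 17.175)
t=1.600: state=(5.402, 2.143, 18.194)
t=1.800: state=(2.074, 1.732, 11.559)
t=2.000: state=(2.796, 3.790, 7.818)
t=2.200: state=(6.289, 8.744, 9.196)
t=2.400: state=(9.297, 8.418, 18.530)
t=2.600: state=(4.608, 2.501, 16.255)
t=2.800: state=(2.870, 3.002, 10.926)
t=3.000: state=(4.531, 6.038, 9.002)
t=3.155: state=(7.402, 9.281, 12.141)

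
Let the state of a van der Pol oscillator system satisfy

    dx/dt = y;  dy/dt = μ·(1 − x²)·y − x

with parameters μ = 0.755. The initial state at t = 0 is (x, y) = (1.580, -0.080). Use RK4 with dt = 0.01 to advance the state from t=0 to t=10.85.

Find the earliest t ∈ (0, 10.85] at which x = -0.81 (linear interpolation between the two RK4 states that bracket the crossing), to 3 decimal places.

t=0.000: state=(1.580, -0.080)
step 1 (dt=0.01): k1=(-0.080, -1.490), k2=(-0.087, -1.481), k3=(-0.087, -1.481), k4=(-0.095, -1.472); state += dt/6·(k1+2k2+2k3+k4)
t=0.010: state=(1.579, -0.095)
t=0.020: state=(1.578, -0.109)
t=0.030: state=(1.577, -0.124)
continuing one RK4 step at a time; state shown every 50 steps (Δt=0.5):
t=0.500: state=(1.384, -0.656)
t=1.000: state=(0.942, -1.124)
t=1.500: state=(0.231, -1.760)
t=1.990: state=(-0.789, -2.277)
next step: t=2.000: state=(-0.812, -2.276) — x has crossed -0.81
linear interpolation between t=1.990 (-0.78887) and t=2.000 (-0.81163) → t≈1.999

t = 1.999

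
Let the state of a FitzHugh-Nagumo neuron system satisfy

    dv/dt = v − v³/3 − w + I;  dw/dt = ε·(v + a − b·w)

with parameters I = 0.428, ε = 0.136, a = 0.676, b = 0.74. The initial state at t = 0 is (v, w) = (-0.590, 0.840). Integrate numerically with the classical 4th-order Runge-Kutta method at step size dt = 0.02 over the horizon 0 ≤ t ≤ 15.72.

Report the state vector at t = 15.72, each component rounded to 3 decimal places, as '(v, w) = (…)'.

(v, w) = (-0.027, -0.186)

t=0.000: state=(-0.590, 0.840)
step 1 (dt=0.02): k1=(-0.934, -0.073), k2=(-0.939, -0.074), k3=(-0.939, -0.074), k4=(-0.944, -0.075); state += dt/6·(k1+2k2+2k3+k4)
t=0.020: state=(-0.609, 0.839)
t=0.040: state=(-0.628, 0.837)
t=0.060: state=(-0.647, 0.835)
continuing one RK4 step at a time; state shown every 50 steps (Δt=1):
t=1.000: state=(-1.521, 0.706)
t=2.000: state=(-1.765, 0.506)
t=3.000: state=(-1.716, 0.319)
t=4.000: state=(-1.633, 0.160)
t=5.000: state=(-1.546, 0.026)
t=6.000: state=(-1.459, -0.083)
t=7.000: state=(-1.372, -0.171)
t=8.000: state=(-1.284, -0.239)
t=9.000: state=(-1.195, -0.289)
t=10.000: state=(-1.103, -0.322)
t=11.000: state=(-1.005, -0.340)
t=12.000: state=(-0.898, -0.343)
t=13.000: state=(-0.772, -0.331)
t=14.000: state=(-0.607, -0.302)
t=15.000: state=(-0.350, -0.248)
t=15.720: state=(-0.027, -0.186)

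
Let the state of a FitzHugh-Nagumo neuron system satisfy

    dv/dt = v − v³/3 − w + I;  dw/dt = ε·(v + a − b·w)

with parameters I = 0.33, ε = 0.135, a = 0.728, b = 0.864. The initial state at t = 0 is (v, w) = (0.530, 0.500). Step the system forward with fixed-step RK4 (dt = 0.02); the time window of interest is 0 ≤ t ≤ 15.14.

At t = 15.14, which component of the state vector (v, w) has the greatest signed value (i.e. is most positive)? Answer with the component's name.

t=0.000: state=(0.530, 0.500)
step 1 (dt=0.02): k1=(0.310, 0.112), k2=(0.311, 0.112), k3=(0.311, 0.112), k4=(0.313, 0.112); state += dt/6·(k1+2k2+2k3+k4)
t=0.020: state=(0.536, 0.502)
t=0.040: state=(0.543, 0.504)
t=0.060: state=(0.549, 0.507)
continuing one RK4 step at a time; state shown every 25 steps (Δt=0.5):
t=0.500: state=(0.697, 0.560)
t=1.000: state=(0.877, 0.627)
t=1.500: state=(1.042, 0.703)
t=2.000: state=(1.162, 0.783)
t=2.500: state=(1.227, 0.865)
t=3.000: state=(1.242, 0.945)
t=3.500: state=(1.219, 1.020)
t=4.000: state=(1.170, 1.089)
t=4.500: state=(1.098, 1.149)
t=5.000: state=(1.007, 1.201)
t=5.500: state=(0.892, 1.243)
t=6.000: state=(0.745, 1.274)
t=6.500: state=(0.547, 1.292)
t=7.000: state=(0.257, 1.294)
t=7.500: state=(-0.196, 1.271)
t=8.000: state=(-0.880, 1.213)
t=8.500: state=(-1.573, 1.110)
t=9.000: state=(-1.890, 0.979)
t=9.500: state=(-1.947, 0.844)
t=10.000: state=(-1.926, 0.717)
t=10.500: state=(-1.887, 0.599)
t=11.000: state=(-1.844, 0.491)
t=11.500: state=(-1.801, 0.391)
t=12.000: state=(-1.759, 0.300)
t=12.500: state=(-1.717, 0.217)
t=13.000: state=(-1.676, 0.141)
t=13.500: state=(-1.635, 0.072)
t=14.000: state=(-1.596, 0.010)
t=14.500: state=(-1.557, -0.046)
t=15.000: state=(-1.519, -0.097)
t=15.140: state=(-1.508, -0.110)
compare at T: v=-1.508, w=-0.110

largest component: w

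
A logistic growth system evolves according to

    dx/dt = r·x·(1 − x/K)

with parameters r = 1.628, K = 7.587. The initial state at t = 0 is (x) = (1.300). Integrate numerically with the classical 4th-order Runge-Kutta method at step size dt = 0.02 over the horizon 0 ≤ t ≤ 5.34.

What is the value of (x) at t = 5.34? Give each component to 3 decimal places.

t=0.000: state=(1.300)
step 1 (dt=0.02): k1=(1.754), k2=(1.772), k3=(1.773), k4=(1.791); state += dt/6·(k1+2k2+2k3+k4)
t=0.020: state=(1.335)
t=0.040: state=(1.372)
t=0.060: state=(1.409)
continuing one RK4 step at a time; state shown every 10 steps (Δt=0.2):
t=0.200: state=(1.689)
t=0.400: state=(2.154)
t=0.600: state=(2.690)
t=0.800: state=(3.278)
t=1.000: state=(3.892)
t=1.200: state=(4.501)
t=1.400: state=(5.075)
t=1.600: state=(5.589)
t=1.800: state=(6.030)
t=2.000: state=(6.395)
t=2.200: state=(6.687)
t=2.400: state=(6.915)
t=2.600: state=(7.089)
t=2.800: state=(7.221)
t=3.000: state=(7.319)
t=3.200: state=(7.392)
t=3.400: state=(7.445)
t=3.600: state=(7.484)
t=3.800: state=(7.512)
t=4.000: state=(7.533)
t=4.200: state=(7.548)
t=4.400: state=(7.559)
t=4.600: state=(7.567)
t=4.800: state=(7.572)
t=5.000: state=(7.576)
t=5.200: state=(7.579)
t=5.340: state=(7.581)

(x) = (7.581)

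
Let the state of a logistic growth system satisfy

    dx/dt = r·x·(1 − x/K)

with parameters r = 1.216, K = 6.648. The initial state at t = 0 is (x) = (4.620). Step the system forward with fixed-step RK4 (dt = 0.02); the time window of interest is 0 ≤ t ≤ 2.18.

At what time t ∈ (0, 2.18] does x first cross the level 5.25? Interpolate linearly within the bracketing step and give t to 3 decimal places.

t=0.000: state=(4.620)
step 1 (dt=0.02): k1=(1.714), k2=(1.706), k3=(1.706), k4=(1.697); state += dt/6·(k1+2k2+2k3+k4)
t=0.020: state=(4.654)
t=0.040: state=(4.688)
t=0.060: state=(4.721)
continuing one RK4 step at a time; state shown every 5 steps (Δt=0.1):
t=0.100: state=(4.787)
t=0.200: state=(4.946)
t=0.300: state=(5.095)
t=0.400: state=(5.235)
next step: t=0.420: state=(5.262) — x has crossed 5.25
linear interpolation between t=0.400 (5.23510) and t=0.420 (5.26197) → t≈0.411

t = 0.411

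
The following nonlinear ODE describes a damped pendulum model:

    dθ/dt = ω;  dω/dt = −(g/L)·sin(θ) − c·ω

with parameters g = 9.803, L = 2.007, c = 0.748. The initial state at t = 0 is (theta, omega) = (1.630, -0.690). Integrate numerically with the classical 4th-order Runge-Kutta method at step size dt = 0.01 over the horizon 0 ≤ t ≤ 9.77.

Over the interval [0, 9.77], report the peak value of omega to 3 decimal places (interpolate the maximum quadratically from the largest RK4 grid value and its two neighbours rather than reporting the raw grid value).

max omega = 1.450

t=0.000: state=(1.630, -0.690)
step 1 (dt=0.01): k1=(-0.690, -4.360), k2=(-0.712, -4.344), k3=(-0.712, -4.344), k4=(-0.733, -4.329); state += dt/6·(k1+2k2+2k3+k4)
t=0.010: state=(1.623, -0.733)
t=0.020: state=(1.615, -0.777)
t=0.030: state=(1.607, -0.819)
continuing one RK4 step at a time; state shown every 50 steps (Δt=0.5):
t=0.500: state=(0.815, -2.363)
t=1.000: state=(-0.370, -1.942)
t=1.500: state=(-0.867, -0.012)
t=2.000: state=(-0.487, 1.329)
t=2.500: state=(0.197, 1.143)
t=3.000: state=(0.490, -0.008)
t=3.500: state=(0.255, -0.794)
t=4.000: state=(-0.137, -0.625)
t=4.500: state=(-0.282, 0.060)
t=5.000: state=(-0.125, 0.477)
t=5.500: state=(0.097, 0.329)
t=6.000: state=(0.161, -0.075)
t=6.500: state=(0.057, -0.284)
t=7.000: state=(-0.067, -0.168)
t=7.500: state=(-0.091, 0.066)
t=8.000: state=(-0.024, 0.166)
t=8.500: state=(0.044, 0.082)
t=9.000: state=(0.050, -0.051)
t=9.500: state=(0.008, -0.096)
t=9.770: state=(-0.015, -0.073)
largest grid value and its neighbours: omega(2.180)=1.44971, omega(2.190)=1.44984, omega(2.200)=1.44927
parabola through these three points peaks at t≈2.187 with omega≈1.44987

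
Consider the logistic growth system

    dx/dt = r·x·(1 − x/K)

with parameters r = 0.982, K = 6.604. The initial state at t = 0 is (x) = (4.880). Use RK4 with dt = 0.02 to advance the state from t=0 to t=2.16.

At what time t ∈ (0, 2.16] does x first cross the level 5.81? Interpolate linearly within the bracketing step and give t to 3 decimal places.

t=0.000: state=(4.880)
step 1 (dt=0.02): k1=(1.251), k2=(1.245), k3=(1.245), k4=(1.239); state += dt/6·(k1+2k2+2k3+k4)
t=0.020: state=(4.905)
t=0.040: state=(4.930)
t=0.060: state=(4.954)
continuing one RK4 step at a time; state shown every 5 steps (Δt=0.1):
t=0.100: state=(5.002)
t=0.200: state=(5.118)
t=0.300: state=(5.228)
t=0.400: state=(5.332)
t=0.500: state=(5.430)
t=0.600: state=(5.522)
t=0.700: state=(5.608)
t=0.800: state=(5.688)
t=0.900: state=(5.763)
t=0.960: state=(5.805)
next step: t=0.980: state=(5.819) — x has crossed 5.81
linear interpolation between t=0.960 (5.80507) and t=0.980 (5.81876) → t≈0.967

t = 0.967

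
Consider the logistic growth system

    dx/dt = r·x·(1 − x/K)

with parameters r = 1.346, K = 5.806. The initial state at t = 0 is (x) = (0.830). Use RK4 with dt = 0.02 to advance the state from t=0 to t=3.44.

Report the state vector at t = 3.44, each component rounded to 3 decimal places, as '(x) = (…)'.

(x) = (5.485)

t=0.000: state=(0.830)
step 1 (dt=0.02): k1=(0.957), k2=(0.967), k3=(0.967), k4=(0.976); state += dt/6·(k1+2k2+2k3+k4)
t=0.020: state=(0.849)
t=0.040: state=(0.869)
t=0.060: state=(0.889)
continuing one RK4 step at a time; state shown every 10 steps (Δt=0.2):
t=0.200: state=(1.040)
t=0.400: state=(1.290)
t=0.600: state=(1.581)
t=0.800: state=(1.908)
t=1.000: state=(2.268)
t=1.200: state=(2.649)
t=1.400: state=(3.039)
t=1.600: state=(3.424)
t=1.800: state=(3.791)
t=2.000: state=(4.129)
t=2.200: state=(4.431)
t=2.400: state=(4.693)
t=2.600: state=(4.916)
t=2.800: state=(5.100)
t=3.000: state=(5.251)
t=3.200: state=(5.372)
t=3.400: state=(5.469)
t=3.440: state=(5.485)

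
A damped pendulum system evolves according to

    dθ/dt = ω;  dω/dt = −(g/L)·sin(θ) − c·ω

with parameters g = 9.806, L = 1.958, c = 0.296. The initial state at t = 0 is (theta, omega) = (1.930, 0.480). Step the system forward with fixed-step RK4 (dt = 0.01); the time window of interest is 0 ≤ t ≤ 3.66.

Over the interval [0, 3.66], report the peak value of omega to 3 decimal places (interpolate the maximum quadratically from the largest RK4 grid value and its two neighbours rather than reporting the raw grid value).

t=0.000: state=(1.930, 0.480)
step 1 (dt=0.01): k1=(0.480, -4.831), k2=(0.456, -4.819), k3=(0.456, -4.819), k4=(0.432, -4.808); state += dt/6·(k1+2k2+2k3+k4)
t=0.010: state=(1.935, 0.432)
t=0.020: state=(1.939, 0.384)
t=0.030: state=(1.942, 0.336)
continuing one RK4 step at a time; state shown every 20 steps (Δt=0.2):
t=0.200: state=(1.932, -0.452)
t=0.400: state=(1.751, -1.358)
t=0.600: state=(1.389, -2.248)
t=0.800: state=(0.861, -2.990)
t=1.000: state=(0.222, -3.312)
t=1.200: state=(-0.422, -3.019)
t=1.400: state=(-0.952, -2.224)
t=1.600: state=(-1.297, -1.215)
t=1.800: state=(-1.437, -0.190)
t=2.000: state=(-1.377, 0.782)
t=2.200: state=(-1.130, 1.663)
t=2.400: state=(-0.725, 2.346)
t=2.600: state=(-0.217, 2.650)
t=2.800: state=(0.301, 2.452)
t=3.000: state=(0.734, 1.822)
t=3.200: state=(1.015, 0.964)
t=3.400: state=(1.116, 0.051)
t=3.600: state=(1.039, -0.815)
t=3.660: state=(0.982, -1.053)
largest grid value and its neighbours: omega(2.610)=2.65219, omega(2.620)=2.65318, omega(2.630)=2.65287
parabola through these three points peaks at t≈2.623 with omega≈2.65323

max omega = 2.653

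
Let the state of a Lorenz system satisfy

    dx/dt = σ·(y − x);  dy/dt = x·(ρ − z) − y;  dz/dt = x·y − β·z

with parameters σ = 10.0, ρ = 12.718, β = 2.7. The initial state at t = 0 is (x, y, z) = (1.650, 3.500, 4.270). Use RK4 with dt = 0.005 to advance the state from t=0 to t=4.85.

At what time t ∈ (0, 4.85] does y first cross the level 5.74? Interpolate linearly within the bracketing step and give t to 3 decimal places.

t=0.000: state=(1.650, 3.500, 4.270)
step 1 (dt=0.005): k1=(18.500, 10.439, -5.754), k2=(18.298, 10.828, -5.509), k3=(18.313, 10.822, -5.511), k4=(18.125, 11.207, -5.265); state += dt/6·(k1+2k2+2k3+k4)
t=0.005: state=(1.742, 3.554, 4.242)
t=0.010: state=(1.831, 3.612, 4.217)
t=0.015: state=(1.920, 3.674, 4.195)
t=0.120: state=(3.768, 5.721, 4.403)
next step: t=0.125: state=(3.866, 5.851, 4.453) — y has crossed 5.74
linear interpolation between t=0.120 (5.72146) and t=0.125 (5.85076) → t≈0.121

t = 0.121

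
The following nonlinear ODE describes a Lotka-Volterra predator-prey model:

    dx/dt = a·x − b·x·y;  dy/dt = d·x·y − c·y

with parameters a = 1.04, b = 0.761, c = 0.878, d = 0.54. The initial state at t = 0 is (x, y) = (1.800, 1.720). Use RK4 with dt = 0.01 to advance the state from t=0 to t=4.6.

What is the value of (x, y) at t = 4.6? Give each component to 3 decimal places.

(x, y) = (1.925, 1.109)

t=0.000: state=(1.800, 1.720)
step 1 (dt=0.01): k1=(-0.484, 0.162), k2=(-0.485, 0.160), k3=(-0.484, 0.160), k4=(-0.485, 0.157); state += dt/6·(k1+2k2+2k3+k4)
t=0.010: state=(1.795, 1.722)
t=0.020: state=(1.790, 1.723)
t=0.030: state=(1.785, 1.725)
continuing one RK4 step at a time; state shown every 20 steps (Δt=0.2):
t=0.200: state=(1.702, 1.743)
t=0.400: state=(1.606, 1.749)
t=0.600: state=(1.517, 1.736)
t=0.800: state=(1.437, 1.709)
t=1.000: state=(1.368, 1.668)
t=1.200: state=(1.311, 1.617)
t=1.400: state=(1.268, 1.559)
t=1.600: state=(1.237, 1.497)
t=1.800: state=(1.219, 1.434)
t=2.000: state=(1.212, 1.372)
t=2.200: state=(1.217, 1.312)
t=2.400: state=(1.232, 1.256)
t=2.600: state=(1.258, 1.205)
t=2.800: state=(1.294, 1.160)
t=3.000: state=(1.339, 1.122)
t=3.200: state=(1.393, 1.091)
t=3.400: state=(1.456, 1.068)
t=3.600: state=(1.525, 1.052)
t=3.800: state=(1.601, 1.045)
t=4.000: state=(1.682, 1.047)
t=4.200: state=(1.764, 1.058)
t=4.400: state=(1.847, 1.078)
t=4.600: state=(1.925, 1.109)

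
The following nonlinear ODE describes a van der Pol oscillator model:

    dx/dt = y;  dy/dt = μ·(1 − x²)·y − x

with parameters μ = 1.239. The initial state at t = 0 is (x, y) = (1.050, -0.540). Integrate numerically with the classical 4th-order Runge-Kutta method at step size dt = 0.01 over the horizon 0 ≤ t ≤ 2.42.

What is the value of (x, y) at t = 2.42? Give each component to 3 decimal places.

t=0.000: state=(1.050, -0.540)
step 1 (dt=0.01): k1=(-0.540, -0.981), k2=(-0.545, -0.982), k3=(-0.545, -0.982), k4=(-0.550, -0.983); state += dt/6·(k1+2k2+2k3+k4)
t=0.010: state=(1.045, -0.550)
t=0.020: state=(1.039, -0.560)
t=0.030: state=(1.033, -0.569)
continuing one RK4 step at a time; state shown every 10 steps (Δt=0.1):
t=0.100: state=(0.991, -0.639)
t=0.200: state=(0.922, -0.742)
t=0.300: state=(0.842, -0.852)
t=0.400: state=(0.751, -0.973)
t=0.500: state=(0.647, -1.109)
t=0.600: state=(0.529, -1.264)
t=0.700: state=(0.394, -1.441)
t=0.800: state=(0.240, -1.645)
t=0.900: state=(0.064, -1.872)
t=1.000: state=(-0.135, -2.114)
t=1.100: state=(-0.359, -2.349)
t=1.200: state=(-0.603, -2.532)
t=1.300: state=(-0.861, -2.606)
t=1.400: state=(-1.119, -2.511)
t=1.500: state=(-1.357, -2.228)
t=1.600: state=(-1.559, -1.799)
t=1.700: state=(-1.715, -1.310)
t=1.800: state=(-1.823, -0.850)
t=1.900: state=(-1.888, -0.467)
t=2.000: state=(-1.919, -0.174)
t=2.100: state=(-1.925, 0.039)
t=2.200: state=(-1.913, 0.191)
t=2.300: state=(-1.888, 0.301)
t=2.400: state=(-1.854, 0.382)
t=2.420: state=(-1.846, 0.395)

(x, y) = (-1.846, 0.395)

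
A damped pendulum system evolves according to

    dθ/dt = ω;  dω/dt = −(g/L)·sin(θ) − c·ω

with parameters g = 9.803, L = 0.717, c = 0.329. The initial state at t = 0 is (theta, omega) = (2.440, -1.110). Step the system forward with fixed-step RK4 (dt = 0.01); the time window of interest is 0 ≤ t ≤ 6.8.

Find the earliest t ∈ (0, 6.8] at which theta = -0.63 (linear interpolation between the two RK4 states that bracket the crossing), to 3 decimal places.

t=0.000: state=(2.440, -1.110)
step 1 (dt=0.01): k1=(-1.110, -8.459), k2=(-1.152, -8.503), k3=(-1.153, -8.505), k4=(-1.195, -8.551); state += dt/6·(k1+2k2+2k3+k4)
t=0.010: state=(2.428, -1.195)
t=0.020: state=(2.416, -1.281)
t=0.030: state=(2.403, -1.368)
continuing one RK4 step at a time; state shown every 25 steps (Δt=0.25):
t=0.250: state=(1.866, -3.635)
t=0.500: state=(0.595, -6.281)
t=0.690: state=(-0.605, -5.857)
next step: t=0.700: state=(-0.664, -5.756) — theta has crossed -0.63
linear interpolation between t=0.690 (-0.60544) and t=0.700 (-0.66351) → t≈0.694

t = 0.694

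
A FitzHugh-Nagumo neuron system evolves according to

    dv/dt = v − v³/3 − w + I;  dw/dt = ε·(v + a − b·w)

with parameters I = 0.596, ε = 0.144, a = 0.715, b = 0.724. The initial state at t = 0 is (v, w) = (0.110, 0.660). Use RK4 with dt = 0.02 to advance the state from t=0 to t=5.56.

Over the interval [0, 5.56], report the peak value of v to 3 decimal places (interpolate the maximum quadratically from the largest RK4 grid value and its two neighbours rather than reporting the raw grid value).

t=0.000: state=(0.110, 0.660)
step 1 (dt=0.02): k1=(0.046, 0.050), k2=(0.046, 0.050), k3=(0.046, 0.050), k4=(0.045, 0.050); state += dt/6·(k1+2k2+2k3+k4)
t=0.020: state=(0.111, 0.661)
t=0.040: state=(0.112, 0.662)
t=0.060: state=(0.113, 0.663)
continuing one RK4 step at a time; state shown every 10 steps (Δt=0.2):
t=0.200: state=(0.119, 0.670)
t=0.400: state=(0.128, 0.680)
t=0.600: state=(0.136, 0.690)
t=0.800: state=(0.144, 0.700)
t=1.000: state=(0.152, 0.710)
t=1.200: state=(0.159, 0.721)
t=1.400: state=(0.165, 0.731)
t=1.600: state=(0.170, 0.741)
t=1.800: state=(0.174, 0.751)
t=2.000: state=(0.177, 0.761)
t=2.200: state=(0.178, 0.770)
t=2.400: state=(0.177, 0.780)
t=2.600: state=(0.174, 0.789)
t=2.800: state=(0.169, 0.798)
t=3.000: state=(0.160, 0.807)
t=3.200: state=(0.148, 0.815)
t=3.400: state=(0.131, 0.823)
t=3.600: state=(0.109, 0.829)
t=3.800: state=(0.081, 0.835)
t=4.000: state=(0.045, 0.840)
t=4.200: state=(0.000, 0.844)
t=4.400: state=(-0.055, 0.846)
t=4.600: state=(-0.122, 0.847)
t=4.800: state=(-0.204, 0.845)
t=5.000: state=(-0.303, 0.841)
t=5.200: state=(-0.420, 0.833)
t=5.400: state=(-0.556, 0.823)
t=5.560: state=(-0.677, 0.811)
largest grid value and its neighbours: v(2.220)=0.17794, v(2.240)=0.17794, v(2.260)=0.17793
parabola through these three points peaks at t≈2.234 with v≈0.17794

max v = 0.178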